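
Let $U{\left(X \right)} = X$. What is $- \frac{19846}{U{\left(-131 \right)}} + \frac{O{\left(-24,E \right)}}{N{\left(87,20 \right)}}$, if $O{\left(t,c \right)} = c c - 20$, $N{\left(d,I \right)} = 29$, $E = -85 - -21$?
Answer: $\frac{1109490}{3799} \approx 292.05$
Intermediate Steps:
$E = -64$ ($E = -85 + 21 = -64$)
$O{\left(t,c \right)} = -20 + c^{2}$ ($O{\left(t,c \right)} = c^{2} - 20 = -20 + c^{2}$)
$- \frac{19846}{U{\left(-131 \right)}} + \frac{O{\left(-24,E \right)}}{N{\left(87,20 \right)}} = - \frac{19846}{-131} + \frac{-20 + \left(-64\right)^{2}}{29} = \left(-19846\right) \left(- \frac{1}{131}\right) + \left(-20 + 4096\right) \frac{1}{29} = \frac{19846}{131} + 4076 \cdot \frac{1}{29} = \frac{19846}{131} + \frac{4076}{29} = \frac{1109490}{3799}$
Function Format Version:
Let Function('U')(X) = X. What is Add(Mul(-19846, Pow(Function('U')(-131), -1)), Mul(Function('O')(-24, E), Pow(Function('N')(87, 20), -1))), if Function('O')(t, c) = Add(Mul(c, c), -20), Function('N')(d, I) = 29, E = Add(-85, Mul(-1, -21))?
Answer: Rational(1109490, 3799) ≈ 292.05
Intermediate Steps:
E = -64 (E = Add(-85, 21) = -64)
Function('O')(t, c) = Add(-20, Pow(c, 2)) (Function('O')(t, c) = Add(Pow(c, 2), -20) = Add(-20, Pow(c, 2)))
Add(Mul(-19846, Pow(Function('U')(-131), -1)), Mul(Function('O')(-24, E), Pow(Function('N')(87, 20), -1))) = Add(Mul(-19846, Pow(-131, -1)), Mul(Add(-20, Pow(-64, 2)), Pow(29, -1))) = Add(Mul(-19846, Rational(-1, 131)), Mul(Add(-20, 4096), Rational(1, 29))) = Add(Rational(19846, 131), Mul(4076, Rational(1, 29))) = Add(Rational(19846, 131), Rational(4076, 29)) = Rational(1109490, 3799)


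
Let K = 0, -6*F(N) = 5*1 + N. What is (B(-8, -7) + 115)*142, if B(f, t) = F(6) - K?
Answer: 48209/3 ≈ 16070.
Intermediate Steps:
F(N) = -5/6 - N/6 (F(N) = -(5*1 + N)/6 = -(5 + N)/6 = -5/6 - N/6)
B(f, t) = -11/6 (B(f, t) = (-5/6 - 1/6*6) - 1*0 = (-5/6 - 1) + 0 = -11/6 + 0 = -11/6)
(B(-8, -7) + 115)*142 = (-11/6 + 115)*142 = (679/6)*142 = 48209/3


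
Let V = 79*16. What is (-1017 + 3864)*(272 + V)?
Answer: 4372992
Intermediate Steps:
V = 1264
(-1017 + 3864)*(272 + V) = (-1017 + 3864)*(272 + 1264) = 2847*1536 = 4372992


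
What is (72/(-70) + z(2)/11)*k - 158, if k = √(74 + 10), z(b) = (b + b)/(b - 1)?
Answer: -158 - 512*√21/385 ≈ -164.09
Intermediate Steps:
z(b) = 2*b/(-1 + b) (z(b) = (2*b)/(-1 + b) = 2*b/(-1 + b))
k = 2*√21 (k = √84 = 2*√21 ≈ 9.1651)
(72/(-70) + z(2)/11)*k - 158 = (72/(-70) + (2*2/(-1 + 2))/11)*(2*√21) - 158 = (72*(-1/70) + (2*2/1)*(1/11))*(2*√21) - 158 = (-36/35 + (2*2*1)*(1/11))*(2*√21) - 158 = (-36/35 + 4*(1/11))*(2*√21) - 158 = (-36/35 + 4/11)*(2*√21) - 158 = -512*√21/385 - 158 = -158 - 512*√21/385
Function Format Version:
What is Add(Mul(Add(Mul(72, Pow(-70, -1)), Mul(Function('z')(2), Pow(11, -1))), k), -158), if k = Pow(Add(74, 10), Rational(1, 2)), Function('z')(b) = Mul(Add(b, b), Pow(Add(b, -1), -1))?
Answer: Add(-158, Mul(Rational(-512, 385), Pow(21, Rational(1, 2)))) ≈ -164.09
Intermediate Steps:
Function('z')(b) = Mul(2, b, Pow(Add(-1, b), -1)) (Function('z')(b) = Mul(Mul(2, b), Pow(Add(-1, b), -1)) = Mul(2, b, Pow(Add(-1, b), -1)))
k = Mul(2, Pow(21, Rational(1, 2))) (k = Pow(84, Rational(1, 2)) = Mul(2, Pow(21, Rational(1, 2))) ≈ 9.1651)
Add(Mul(Add(Mul(72, Pow(-70, -1)), Mul(Function('z')(2), Pow(11, -1))), k), -158) = Add(Mul(Add(Mul(72, Pow(-70, -1)), Mul(Mul(2, 2, Pow(Add(-1, 2), -1)), Pow(11, -1))), Mul(2, Pow(21, Rational(1, 2)))), -158) = Add(Mul(Add(Mul(72, Rational(-1, 70)), Mul(Mul(2, 2, Pow(1, -1)), Rational(1, 11))), Mul(2, Pow(21, Rational(1, 2)))), -158) = Add(Mul(Add(Rational(-36, 35), Mul(Mul(2, 2, 1), Rational(1, 11))), Mul(2, Pow(21, Rational(1, 2)))), -158) = Add(Mul(Add(Rational(-36, 35), Mul(4, Rational(1, 11))), Mul(2, Pow(21, Rational(1, 2)))), -158) = Add(Mul(Add(Rational(-36, 35), Rational(4, 11)), Mul(2, Pow(21, Rational(1, 2)))), -158) = Add(Mul(Rational(-256, 385), Mul(2, Pow(21, Rational(1, 2)))), -158) = Add(Mul(Rational(-512, 385), Pow(21, Rational(1, 2))), -158) = Add(-158, Mul(Rational(-512, 385), Pow(21, Rational(1, 2))))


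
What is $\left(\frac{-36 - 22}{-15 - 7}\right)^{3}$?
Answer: $\frac{24389}{1331} \approx 18.324$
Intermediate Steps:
$\left(\frac{-36 - 22}{-15 - 7}\right)^{3} = \left(- \frac{58}{-22}\right)^{3} = \left(\left(-58\right) \left(- \frac{1}{22}\right)\right)^{3} = \left(\frac{29}{11}\right)^{3} = \frac{24389}{1331}$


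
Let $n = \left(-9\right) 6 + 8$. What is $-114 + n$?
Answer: $-160$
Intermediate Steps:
$n = -46$ ($n = -54 + 8 = -46$)
$-114 + n = -114 - 46 = -160$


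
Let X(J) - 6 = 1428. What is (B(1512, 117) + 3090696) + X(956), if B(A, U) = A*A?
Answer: 5378274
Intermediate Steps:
X(J) = 1434 (X(J) = 6 + 1428 = 1434)
B(A, U) = A**2
(B(1512, 117) + 3090696) + X(956) = (1512**2 + 3090696) + 1434 = (2286144 + 3090696) + 1434 = 5376840 + 1434 = 5378274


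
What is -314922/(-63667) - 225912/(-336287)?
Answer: 120287313918/21410384429 ≈ 5.6182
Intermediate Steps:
-314922/(-63667) - 225912/(-336287) = -314922*(-1/63667) - 225912*(-1/336287) = 314922/63667 + 225912/336287 = 120287313918/21410384429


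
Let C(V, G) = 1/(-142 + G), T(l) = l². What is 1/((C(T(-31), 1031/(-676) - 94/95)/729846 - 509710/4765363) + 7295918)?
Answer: 1241469241533419517/9057657652960696577785106 ≈ 1.3706e-7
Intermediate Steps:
1/((C(T(-31), 1031/(-676) - 94/95)/729846 - 509710/4765363) + 7295918) = 1/((1/((-142 + (1031/(-676) - 94/95))*729846) - 509710/4765363) + 7295918) = 1/(((1/729846)/(-142 + (1031*(-1/676) - 94*1/95)) - 509710*1/4765363) + 7295918) = 1/(((1/729846)/(-142 + (-1031/676 - 94/95)) - 509710/4765363) + 7295918) = 1/(((1/729846)/(-142 - 161489/64220) - 509710/4765363) + 7295918) = 1/(((1/729846)/(-9280729/64220) - 509710/4765363) + 7295918) = 1/((-64220/9280729*1/729846 - 509710/4765363) + 7295918) = 1/((-2470/260519343759 - 509710/4765363) + 7295918) = 1/(-132789326477846500/1241469241533419517 + 7295918) = 1/(9057657652960696577785106/1241469241533419517) = 1241469241533419517/9057657652960696577785106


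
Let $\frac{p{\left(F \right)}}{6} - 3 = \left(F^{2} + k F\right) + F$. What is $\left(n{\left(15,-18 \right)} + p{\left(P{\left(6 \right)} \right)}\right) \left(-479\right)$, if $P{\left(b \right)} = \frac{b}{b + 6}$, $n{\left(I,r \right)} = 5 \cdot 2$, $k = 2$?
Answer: $- \frac{36883}{2} \approx -18442.0$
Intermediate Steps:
$n{\left(I,r \right)} = 10$
$P{\left(b \right)} = \frac{b}{6 + b}$
$p{\left(F \right)} = 18 + 6 F^{2} + 18 F$ ($p{\left(F \right)} = 18 + 6 \left(\left(F^{2} + 2 F\right) + F\right) = 18 + 6 \left(F^{2} + 3 F\right) = 18 + \left(6 F^{2} + 18 F\right) = 18 + 6 F^{2} + 18 F$)
$\left(n{\left(15,-18 \right)} + p{\left(P{\left(6 \right)} \right)}\right) \left(-479\right) = \left(10 + \left(18 + 6 \left(\frac{6}{6 + 6}\right)^{2} + 18 \frac{6}{6 + 6}\right)\right) \left(-479\right) = \left(10 + \left(18 + 6 \left(\frac{6}{12}\right)^{2} + 18 \cdot \frac{6}{12}\right)\right) \left(-479\right) = \left(10 + \left(18 + 6 \left(6 \cdot \frac{1}{12}\right)^{2} + 18 \cdot 6 \cdot \frac{1}{12}\right)\right) \left(-479\right) = \left(10 + \left(18 + \frac{6}{4} + 18 \cdot \frac{1}{2}\right)\right) \left(-479\right) = \left(10 + \left(18 + 6 \cdot \frac{1}{4} + 9\right)\right) \left(-479\right) = \left(10 + \left(18 + \frac{3}{2} + 9\right)\right) \left(-479\right) = \left(10 + \frac{57}{2}\right) \left(-479\right) = \frac{77}{2} \left(-479\right) = - \frac{36883}{2}$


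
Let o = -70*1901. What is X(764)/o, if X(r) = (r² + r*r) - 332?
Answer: -116706/13307 ≈ -8.7703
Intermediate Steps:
X(r) = -332 + 2*r² (X(r) = (r² + r²) - 332 = 2*r² - 332 = -332 + 2*r²)
o = -133070
X(764)/o = (-332 + 2*764²)/(-133070) = (-332 + 2*583696)*(-1/133070) = (-332 + 1167392)*(-1/133070) = 1167060*(-1/133070) = -116706/13307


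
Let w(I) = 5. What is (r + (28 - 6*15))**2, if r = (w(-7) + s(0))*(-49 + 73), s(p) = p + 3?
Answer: 16900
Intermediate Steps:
s(p) = 3 + p
r = 192 (r = (5 + (3 + 0))*(-49 + 73) = (5 + 3)*24 = 8*24 = 192)
(r + (28 - 6*15))**2 = (192 + (28 - 6*15))**2 = (192 + (28 - 1*90))**2 = (192 + (28 - 90))**2 = (192 - 62)**2 = 130**2 = 16900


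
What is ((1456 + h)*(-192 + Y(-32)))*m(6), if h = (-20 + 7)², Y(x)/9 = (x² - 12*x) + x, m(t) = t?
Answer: 118872000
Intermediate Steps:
Y(x) = -99*x + 9*x² (Y(x) = 9*((x² - 12*x) + x) = 9*(x² - 11*x) = -99*x + 9*x²)
h = 169 (h = (-13)² = 169)
((1456 + h)*(-192 + Y(-32)))*m(6) = ((1456 + 169)*(-192 + 9*(-32)*(-11 - 32)))*6 = (1625*(-192 + 9*(-32)*(-43)))*6 = (1625*(-192 + 12384))*6 = (1625*12192)*6 = 19812000*6 = 118872000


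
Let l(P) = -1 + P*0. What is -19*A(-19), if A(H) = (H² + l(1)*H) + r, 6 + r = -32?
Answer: -6498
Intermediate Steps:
r = -38 (r = -6 - 32 = -38)
l(P) = -1 (l(P) = -1 + 0 = -1)
A(H) = -38 + H² - H (A(H) = (H² - H) - 38 = -38 + H² - H)
-19*A(-19) = -19*(-38 + (-19)² - 1*(-19)) = -19*(-38 + 361 + 19) = -19*342 = -6498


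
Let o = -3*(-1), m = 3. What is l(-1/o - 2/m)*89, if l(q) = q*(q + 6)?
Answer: -445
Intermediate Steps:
o = 3
l(q) = q*(6 + q)
l(-1/o - 2/m)*89 = ((-1/3 - 2/3)*(6 + (-1/3 - 2/3)))*89 = ((-1*⅓ - 2*⅓)*(6 + (-1*⅓ - 2*⅓)))*89 = ((-⅓ - ⅔)*(6 + (-⅓ - ⅔)))*89 = -(6 - 1)*89 = -1*5*89 = -5*89 = -445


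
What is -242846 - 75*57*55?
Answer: -477971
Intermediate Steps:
-242846 - 75*57*55 = -242846 - 4275*55 = -242846 - 235125 = -477971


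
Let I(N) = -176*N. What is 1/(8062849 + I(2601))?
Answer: 1/7605073 ≈ 1.3149e-7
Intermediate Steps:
1/(8062849 + I(2601)) = 1/(8062849 - 176*2601) = 1/(8062849 - 457776) = 1/7605073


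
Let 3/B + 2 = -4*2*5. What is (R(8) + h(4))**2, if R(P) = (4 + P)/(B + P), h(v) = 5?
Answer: 58081/1369 ≈ 42.426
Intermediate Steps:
B = -1/14 (B = 3/(-2 - 4*2*5) = 3/(-2 - 8*5) = 3/(-2 - 40) = 3/(-42) = 3*(-1/42) = -1/14 ≈ -0.071429)
R(P) = (4 + P)/(-1/14 + P)
(R(8) + h(4))**2 = (14*(4 + 8)/(-1 + 14*8) + 5)**2 = (14*12/(-1 + 112) + 5)**2 = (14*12/111 + 5)**2 = (14*(1/111)*12 + 5)**2 = (56/37 + 5)**2 = (241/37)**2 = 58081/1369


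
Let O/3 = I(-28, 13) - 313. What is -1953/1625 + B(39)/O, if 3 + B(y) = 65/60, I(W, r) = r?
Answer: -842201/702000 ≈ -1.1997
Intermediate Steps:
B(y) = -23/12 (B(y) = -3 + 65/60 = -3 + 65*(1/60) = -3 + 13/12 = -23/12)
O = -900 (O = 3*(13 - 313) = 3*(-300) = -900)
-1953/1625 + B(39)/O = -1953/1625 - 23/12/(-900) = -1953*1/1625 - 23/12*(-1/900) = -1953/1625 + 23/10800 = -842201/702000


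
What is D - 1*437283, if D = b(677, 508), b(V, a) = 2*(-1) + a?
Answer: -436777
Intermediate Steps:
b(V, a) = -2 + a
D = 506 (D = -2 + 508 = 506)
D - 1*437283 = 506 - 1*437283 = 506 - 437283 = -436777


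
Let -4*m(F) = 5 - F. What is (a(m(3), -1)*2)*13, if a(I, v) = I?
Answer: -13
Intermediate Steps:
m(F) = -5/4 + F/4 (m(F) = -(5 - F)/4 = -5/4 + F/4)
(a(m(3), -1)*2)*13 = ((-5/4 + (¼)*3)*2)*13 = ((-5/4 + ¾)*2)*13 = -½*2*13 = -1*13 = -13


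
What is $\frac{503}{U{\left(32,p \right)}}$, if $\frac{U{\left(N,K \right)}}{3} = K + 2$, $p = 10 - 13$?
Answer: $- \frac{503}{3} \approx -167.67$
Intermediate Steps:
$p = -3$
$U{\left(N,K \right)} = 6 + 3 K$ ($U{\left(N,K \right)} = 3 \left(K + 2\right) = 3 \left(2 + K\right) = 6 + 3 K$)
$\frac{503}{U{\left(32,p \right)}} = \frac{503}{6 + 3 \left(-3\right)} = \frac{503}{6 - 9} = \frac{503}{-3} = 503 \left(- \frac{1}{3}\right) = - \frac{503}{3}$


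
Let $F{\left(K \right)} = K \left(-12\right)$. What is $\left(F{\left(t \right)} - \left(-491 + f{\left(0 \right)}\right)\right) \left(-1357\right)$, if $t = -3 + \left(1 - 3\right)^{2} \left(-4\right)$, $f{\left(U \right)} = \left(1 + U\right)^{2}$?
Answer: $-974326$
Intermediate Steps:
$t = -19$ ($t = -3 + \left(-2\right)^{2} \left(-4\right) = -3 + 4 \left(-4\right) = -3 - 16 = -19$)
$F{\left(K \right)} = - 12 K$
$\left(F{\left(t \right)} - \left(-491 + f{\left(0 \right)}\right)\right) \left(-1357\right) = \left(\left(-12\right) \left(-19\right) + \left(491 - \left(1 + 0\right)^{2}\right)\right) \left(-1357\right) = \left(228 + \left(491 - 1^{2}\right)\right) \left(-1357\right) = \left(228 + \left(491 - 1\right)\right) \left(-1357\right) = \left(228 + 490\right) \left(-1357\right) = 718 \left(-1357\right) = -974326$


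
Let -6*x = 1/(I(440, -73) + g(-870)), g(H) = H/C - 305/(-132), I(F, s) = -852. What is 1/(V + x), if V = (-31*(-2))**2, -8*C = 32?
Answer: 83449/320777978 ≈ 0.00026015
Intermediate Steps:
C = -4 (C = -1/8*32 = -4)
g(H) = 305/132 - H/4 (g(H) = H/(-4) - 305/(-132) = H*(-1/4) - 305*(-1/132) = -H/4 + 305/132 = 305/132 - H/4)
x = 22/83449 (x = -1/(6*(-852 + (305/132 - 1/4*(-870)))) = -1/(6*(-852 + (305/132 + 435/2))) = -1/(6*(-852 + 29015/132)) = -1/(6*(-83449/132)) = -1/6*(-132/83449) = 22/83449 ≈ 0.00026363)
V = 3844 (V = 62**2 = 3844)
1/(V + x) = 1/(3844 + 22/83449) = 1/(320777978/83449) = 83449/320777978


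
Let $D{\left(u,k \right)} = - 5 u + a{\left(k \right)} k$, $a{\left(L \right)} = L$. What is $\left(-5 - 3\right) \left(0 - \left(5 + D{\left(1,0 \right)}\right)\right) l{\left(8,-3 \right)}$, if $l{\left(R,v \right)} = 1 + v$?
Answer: $0$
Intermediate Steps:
$D{\left(u,k \right)} = k^{2} - 5 u$ ($D{\left(u,k \right)} = - 5 u + k k = - 5 u + k^{2} = k^{2} - 5 u$)
$\left(-5 - 3\right) \left(0 - \left(5 + D{\left(1,0 \right)}\right)\right) l{\left(8,-3 \right)} = \left(-5 - 3\right) \left(0 - \left(5 - 5\right)\right) \left(1 - 3\right) = - 8 \left(0 - 0\right) \left(-2\right) = - 8 \left(0 + \left(-5 + 5\right)\right) \left(-2\right) = - 8 \left(0 + 0\right) \left(-2\right) = \left(-8\right) 0 \left(-2\right) = 0 \left(-2\right) = 0$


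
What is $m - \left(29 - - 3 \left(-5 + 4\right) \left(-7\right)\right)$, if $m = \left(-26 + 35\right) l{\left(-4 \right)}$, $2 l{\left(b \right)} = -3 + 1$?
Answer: $-59$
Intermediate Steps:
$l{\left(b \right)} = -1$ ($l{\left(b \right)} = \frac{-3 + 1}{2} = \frac{1}{2} \left(-2\right) = -1$)
$m = -9$ ($m = \left(-26 + 35\right) \left(-1\right) = 9 \left(-1\right) = -9$)
$m - \left(29 - - 3 \left(-5 + 4\right) \left(-7\right)\right) = -9 - \left(29 - - 3 \left(-5 + 4\right) \left(-7\right)\right) = -9 - \left(29 - \left(-3\right) \left(-1\right) \left(-7\right)\right) = -9 + \left(-29 + 3 \left(-7\right)\right) = -9 - 50 = -59$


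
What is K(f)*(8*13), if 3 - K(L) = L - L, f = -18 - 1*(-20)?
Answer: 312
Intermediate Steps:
f = 2 (f = -18 + 20 = 2)
K(L) = 3 (K(L) = 3 - (L - L) = 3 - 1*0 = 3 + 0 = 3)
K(f)*(8*13) = 3*(8*13) = 3*104 = 312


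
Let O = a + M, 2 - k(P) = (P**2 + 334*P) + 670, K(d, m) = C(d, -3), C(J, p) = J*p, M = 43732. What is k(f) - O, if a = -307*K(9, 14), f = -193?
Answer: -25476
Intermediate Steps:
K(d, m) = -3*d (K(d, m) = d*(-3) = -3*d)
k(P) = -668 - P**2 - 334*P (k(P) = 2 - ((P**2 + 334*P) + 670) = 2 - (670 + P**2 + 334*P) = 2 + (-670 - P**2 - 334*P) = -668 - P**2 - 334*P)
a = 8289 (a = -(-921)*9 = -307*(-27) = 8289)
O = 52021 (O = 8289 + 43732 = 52021)
k(f) - O = (-668 - 1*(-193)**2 - 334*(-193)) - 1*52021 = (-668 - 1*37249 + 64462) - 52021 = (-668 - 37249 + 64462) - 52021 = 26545 - 52021 = -25476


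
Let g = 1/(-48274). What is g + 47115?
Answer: 2274429509/48274 ≈ 47115.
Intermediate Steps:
g = -1/48274 ≈ -2.0715e-5
g + 47115 = -1/48274 + 47115 = 2274429509/48274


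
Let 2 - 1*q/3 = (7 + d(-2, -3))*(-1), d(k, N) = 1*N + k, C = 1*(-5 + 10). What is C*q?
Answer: 60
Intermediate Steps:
C = 5 (C = 1*5 = 5)
d(k, N) = N + k
q = 12 (q = 6 - 3*(7 + (-3 - 2))*(-1) = 6 - 3*(7 - 5)*(-1) = 6 - 6*(-1) = 6 - 3*(-2) = 6 + 6 = 12)
C*q = 5*12 = 60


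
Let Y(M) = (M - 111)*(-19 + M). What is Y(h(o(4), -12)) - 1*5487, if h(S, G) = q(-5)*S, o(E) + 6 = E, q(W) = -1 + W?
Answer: -4794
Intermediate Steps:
o(E) = -6 + E
h(S, G) = -6*S (h(S, G) = (-1 - 5)*S = -6*S)
Y(M) = (-111 + M)*(-19 + M)
Y(h(o(4), -12)) - 1*5487 = (2109 + (-6*(-6 + 4))**2 - (-780)*(-6 + 4)) - 1*5487 = (2109 + (-6*(-2))**2 - (-780)*(-2)) - 5487 = (2109 + 12**2 - 130*12) - 5487 = (2109 + 144 - 1560) - 5487 = 693 - 5487 = -4794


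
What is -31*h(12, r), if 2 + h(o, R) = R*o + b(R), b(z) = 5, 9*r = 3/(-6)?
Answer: -217/3 ≈ -72.333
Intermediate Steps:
r = -1/18 (r = (3/(-6))/9 = (3*(-⅙))/9 = (⅑)*(-½) = -1/18 ≈ -0.055556)
h(o, R) = 3 + R*o (h(o, R) = -2 + (R*o + 5) = -2 + (5 + R*o) = 3 + R*o)
-31*h(12, r) = -31*(3 - 1/18*12) = -31*(3 - ⅔) = -31*7/3 = -217/3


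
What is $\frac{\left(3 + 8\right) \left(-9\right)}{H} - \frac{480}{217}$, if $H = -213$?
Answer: $- \frac{26919}{15407} \approx -1.7472$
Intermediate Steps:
$\frac{\left(3 + 8\right) \left(-9\right)}{H} - \frac{480}{217} = \frac{\left(3 + 8\right) \left(-9\right)}{-213} - \frac{480}{217} = 11 \left(-9\right) \left(- \frac{1}{213}\right) - \frac{480}{217} = \left(-99\right) \left(- \frac{1}{213}\right) - \frac{480}{217} = \frac{33}{71} - \frac{480}{217} = - \frac{26919}{15407}$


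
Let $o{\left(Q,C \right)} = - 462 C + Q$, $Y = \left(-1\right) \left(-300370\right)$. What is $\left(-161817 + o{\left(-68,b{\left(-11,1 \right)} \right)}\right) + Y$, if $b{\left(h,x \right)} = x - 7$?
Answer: $141257$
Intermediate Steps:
$b{\left(h,x \right)} = -7 + x$ ($b{\left(h,x \right)} = x - 7 = -7 + x$)
$Y = 300370$
$o{\left(Q,C \right)} = Q - 462 C$
$\left(-161817 + o{\left(-68,b{\left(-11,1 \right)} \right)}\right) + Y = \left(-161817 - \left(68 + 462 \left(-7 + 1\right)\right)\right) + 300370 = \left(-161817 - -2704\right) + 300370 = \left(-161817 + \left(-68 + 2772\right)\right) + 300370 = \left(-161817 + 2704\right) + 300370 = -159113 + 300370 = 141257$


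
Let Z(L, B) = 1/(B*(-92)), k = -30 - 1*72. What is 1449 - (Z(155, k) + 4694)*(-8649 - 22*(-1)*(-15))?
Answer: 131841683993/3128 ≈ 4.2149e+7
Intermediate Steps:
k = -102 (k = -30 - 72 = -102)
Z(L, B) = -1/(92*B) (Z(L, B) = -1/92/B = -1/(92*B))
1449 - (Z(155, k) + 4694)*(-8649 - 22*(-1)*(-15)) = 1449 - (-1/92/(-102) + 4694)*(-8649 - 22*(-1)*(-15)) = 1449 - (-1/92*(-1/102) + 4694)*(-8649 + 22*(-15)) = 1449 - (1/9384 + 4694)*(-8649 - 330) = 1449 - 44048497*(-8979)/9384 = 1449 - 1*(-131837151521/3128) = 1449 + 131837151521/3128 = 131841683993/3128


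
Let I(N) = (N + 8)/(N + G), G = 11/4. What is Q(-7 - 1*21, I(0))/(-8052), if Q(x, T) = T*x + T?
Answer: 72/7381 ≈ 0.0097548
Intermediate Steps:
G = 11/4 (G = 11*(1/4) = 11/4 ≈ 2.7500)
I(N) = (8 + N)/(11/4 + N) (I(N) = (N + 8)/(N + 11/4) = (8 + N)/(11/4 + N))
Q(x, T) = T + T*x
Q(-7 - 1*21, I(0))/(-8052) = ((4*(8 + 0)/(11 + 4*0))*(1 + (-7 - 1*21)))/(-8052) = ((4*8/(11 + 0))*(1 + (-7 - 21)))*(-1/8052) = ((4*8/11)*(1 - 28))*(-1/8052) = ((4*(1/11)*8)*(-27))*(-1/8052) = ((32/11)*(-27))*(-1/8052) = -864/11*(-1/8052) = 72/7381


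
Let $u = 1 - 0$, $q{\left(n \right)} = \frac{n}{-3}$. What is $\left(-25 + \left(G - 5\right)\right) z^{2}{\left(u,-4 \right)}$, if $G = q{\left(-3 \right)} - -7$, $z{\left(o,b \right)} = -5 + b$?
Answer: $-1782$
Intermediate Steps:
$q{\left(n \right)} = - \frac{n}{3}$ ($q{\left(n \right)} = n \left(- \frac{1}{3}\right) = - \frac{n}{3}$)
$u = 1$ ($u = 1 + 0 = 1$)
$G = 8$ ($G = \left(- \frac{1}{3}\right) \left(-3\right) - -7 = 1 + 7 = 8$)
$\left(-25 + \left(G - 5\right)\right) z^{2}{\left(u,-4 \right)} = \left(-25 + \left(8 - 5\right)\right) \left(-5 - 4\right)^{2} = \left(-25 + \left(8 - 5\right)\right) \left(-9\right)^{2} = \left(-25 + 3\right) 81 = \left(-22\right) 81 = -1782$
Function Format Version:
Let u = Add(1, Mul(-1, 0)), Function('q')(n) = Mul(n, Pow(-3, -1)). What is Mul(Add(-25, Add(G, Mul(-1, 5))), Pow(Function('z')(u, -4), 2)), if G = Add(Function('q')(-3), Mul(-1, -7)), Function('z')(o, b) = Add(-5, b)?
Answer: -1782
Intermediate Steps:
Function('q')(n) = Mul(Rational(-1, 3), n) (Function('q')(n) = Mul(n, Rational(-1, 3)) = Mul(Rational(-1, 3), n))
u = 1 (u = Add(1, 0) = 1)
G = 8 (G = Add(Mul(Rational(-1, 3), -3), Mul(-1, -7)) = Add(1, 7) = 8)
Mul(Add(-25, Add(G, Mul(-1, 5))), Pow(Function('z')(u, -4), 2)) = Mul(Add(-25, Add(8, Mul(-1, 5))), Pow(Add(-5, -4), 2)) = Mul(Add(-25, Add(8, -5)), Pow(-9, 2)) = Mul(Add(-25, 3), 81) = Mul(-22, 81) = -1782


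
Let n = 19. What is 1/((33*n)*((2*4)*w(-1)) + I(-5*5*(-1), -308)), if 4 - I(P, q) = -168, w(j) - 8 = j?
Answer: 1/35284 ≈ 2.8341e-5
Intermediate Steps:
w(j) = 8 + j
I(P, q) = 172 (I(P, q) = 4 - 1*(-168) = 4 + 168 = 172)
1/((33*n)*((2*4)*w(-1)) + I(-5*5*(-1), -308)) = 1/((33*19)*((2*4)*(8 - 1)) + 172) = 1/(627*(8*7) + 172) = 1/(627*56 + 172) = 1/(35112 + 172) = 1/35284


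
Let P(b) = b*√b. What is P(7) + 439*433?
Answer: 190087 + 7*√7 ≈ 1.9011e+5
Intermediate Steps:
P(b) = b^(3/2)
P(7) + 439*433 = 7^(3/2) + 439*433 = 7*√7 + 190087 = 190087 + 7*√7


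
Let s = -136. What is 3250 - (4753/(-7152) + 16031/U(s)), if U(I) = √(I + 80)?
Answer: 23248753/7152 + 16031*I*√14/28 ≈ 3250.7 + 2142.2*I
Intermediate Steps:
U(I) = √(80 + I)
3250 - (4753/(-7152) + 16031/U(s)) = 3250 - (4753/(-7152) + 16031/(√(80 - 136))) = 3250 - (4753*(-1/7152) + 16031/(√(-56))) = 3250 - (-4753/7152 + 16031/((2*I*√14))) = 3250 - (-4753/7152 + 16031*(-I*√14/28)) = 3250 - (-4753/7152 - 16031*I*√14/28) = 3250 + (4753/7152 + 16031*I*√14/28) = 23248753/7152 + 16031*I*√14/28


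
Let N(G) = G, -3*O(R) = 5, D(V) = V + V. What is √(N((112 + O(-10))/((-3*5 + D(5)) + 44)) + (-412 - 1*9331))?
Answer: 20*I*√37037/39 ≈ 98.692*I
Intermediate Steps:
D(V) = 2*V
O(R) = -5/3 (O(R) = -⅓*5 = -5/3)
√(N((112 + O(-10))/((-3*5 + D(5)) + 44)) + (-412 - 1*9331)) = √((112 - 5/3)/((-3*5 + 2*5) + 44) + (-412 - 1*9331)) = √(331/(3*((-15 + 10) + 44)) + (-412 - 9331)) = √(331/(3*(-5 + 44)) - 9743) = √((331/3)/39 - 9743) = √((331/3)*(1/39) - 9743) = √(331/117 - 9743) = √(-1139600/117) = 20*I*√37037/39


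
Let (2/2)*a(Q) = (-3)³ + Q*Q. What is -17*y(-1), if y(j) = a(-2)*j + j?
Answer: -374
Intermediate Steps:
a(Q) = -27 + Q² (a(Q) = (-3)³ + Q*Q = -27 + Q²)
y(j) = -22*j (y(j) = (-27 + (-2)²)*j + j = (-27 + 4)*j + j = -23*j + j = -22*j)
-17*y(-1) = -(-374)*(-1) = -17*22 = -374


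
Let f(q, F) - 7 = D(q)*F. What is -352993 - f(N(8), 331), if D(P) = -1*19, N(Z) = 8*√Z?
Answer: -346711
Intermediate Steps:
D(P) = -19
f(q, F) = 7 - 19*F
-352993 - f(N(8), 331) = -352993 - (7 - 19*331) = -352993 - (7 - 6289) = -352993 - 1*(-6282) = -352993 + 6282 = -346711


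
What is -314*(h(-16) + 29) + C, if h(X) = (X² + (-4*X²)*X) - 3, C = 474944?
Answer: -4758180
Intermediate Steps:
h(X) = -3 + X² - 4*X³ (h(X) = (X² - 4*X³) - 3 = -3 + X² - 4*X³)
-314*(h(-16) + 29) + C = -314*((-3 + (-16)² - 4*(-16)³) + 29) + 474944 = -314*((-3 + 256 - 4*(-4096)) + 29) + 474944 = -314*((-3 + 256 + 16384) + 29) + 474944 = -314*(16637 + 29) + 474944 = -314*16666 + 474944 = -5233124 + 474944 = -4758180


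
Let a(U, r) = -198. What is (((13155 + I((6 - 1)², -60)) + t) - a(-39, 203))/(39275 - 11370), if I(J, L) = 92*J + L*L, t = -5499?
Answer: 13754/27905 ≈ 0.49289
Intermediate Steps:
I(J, L) = L² + 92*J (I(J, L) = 92*J + L² = L² + 92*J)
(((13155 + I((6 - 1)², -60)) + t) - a(-39, 203))/(39275 - 11370) = (((13155 + ((-60)² + 92*(6 - 1)²)) - 5499) - 1*(-198))/(39275 - 11370) = (((13155 + (3600 + 92*5²)) - 5499) + 198)/27905 = (((13155 + (3600 + 92*25)) - 5499) + 198)*(1/27905) = (((13155 + (3600 + 2300)) - 5499) + 198)*(1/27905) = (((13155 + 5900) - 5499) + 198)*(1/27905) = ((19055 - 5499) + 198)*(1/27905) = (13556 + 198)*(1/27905) = 13754*(1/27905) = 13754/27905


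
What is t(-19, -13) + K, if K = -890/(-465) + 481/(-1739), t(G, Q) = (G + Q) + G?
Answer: -215764/4371 ≈ -49.363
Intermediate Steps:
t(G, Q) = Q + 2*G
K = 7157/4371 (K = -890*(-1/465) + 481*(-1/1739) = 178/93 - 13/47 = 7157/4371 ≈ 1.6374)
t(-19, -13) + K = (-13 + 2*(-19)) + 7157/4371 = (-13 - 38) + 7157/4371 = -51 + 7157/4371 = -215764/4371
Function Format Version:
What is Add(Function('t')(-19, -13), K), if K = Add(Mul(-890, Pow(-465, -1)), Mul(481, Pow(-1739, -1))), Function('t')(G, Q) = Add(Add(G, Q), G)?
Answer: Rational(-215764, 4371) ≈ -49.363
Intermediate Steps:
Function('t')(G, Q) = Add(Q, Mul(2, G))
K = Rational(7157, 4371) (K = Add(Mul(-890, Rational(-1, 465)), Mul(481, Rational(-1, 1739))) = Add(Rational(178, 93), Rational(-13, 47)) = Rational(7157, 4371) ≈ 1.6374)
Add(Function('t')(-19, -13), K) = Add(Add(-13, Mul(2, -19)), Rational(7157, 4371)) = Add(Add(-13, -38), Rational(7157, 4371)) = Add(-51, Rational(7157, 4371)) = Rational(-215764, 4371)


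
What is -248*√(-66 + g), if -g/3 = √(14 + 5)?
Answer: -248*I*√(66 + 3*√19) ≈ -2205.3*I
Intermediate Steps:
g = -3*√19 (g = -3*√(14 + 5) = -3*√19 ≈ -13.077)
-248*√(-66 + g) = -248*√(-66 - 3*√19)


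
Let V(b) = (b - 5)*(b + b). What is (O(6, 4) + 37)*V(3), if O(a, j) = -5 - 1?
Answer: -372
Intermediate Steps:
O(a, j) = -6
V(b) = 2*b*(-5 + b) (V(b) = (-5 + b)*(2*b) = 2*b*(-5 + b))
(O(6, 4) + 37)*V(3) = (-6 + 37)*(2*3*(-5 + 3)) = 31*(2*3*(-2)) = 31*(-12) = -372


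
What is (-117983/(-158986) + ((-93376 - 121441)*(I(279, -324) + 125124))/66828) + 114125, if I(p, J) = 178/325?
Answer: -124345486075969792/431629104075 ≈ -2.8808e+5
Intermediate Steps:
I(p, J) = 178/325 (I(p, J) = 178*(1/325) = 178/325)
(-117983/(-158986) + ((-93376 - 121441)*(I(279, -324) + 125124))/66828) + 114125 = (-117983/(-158986) + ((-93376 - 121441)*(178/325 + 125124))/66828) + 114125 = (-117983*(-1/158986) - 214817*40665478/325*(1/66828)) + 114125 = (117983/158986 - 8735635987526/325*1/66828) + 114125 = (117983/158986 - 4367817993763/10859550) + 114125 = -173605157578529167/431629104075 + 114125 = -124345486075969792/431629104075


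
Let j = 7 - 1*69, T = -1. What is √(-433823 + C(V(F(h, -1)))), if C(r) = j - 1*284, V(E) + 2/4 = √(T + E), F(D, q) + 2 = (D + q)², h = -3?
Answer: 3*I*√48241 ≈ 658.92*I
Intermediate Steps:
F(D, q) = -2 + (D + q)²
j = -62 (j = 7 - 69 = -62)
V(E) = -½ + √(-1 + E)
C(r) = -346 (C(r) = -62 - 1*284 = -62 - 284 = -346)
√(-433823 + C(V(F(h, -1)))) = √(-433823 - 346) = √(-434169) = 3*I*√48241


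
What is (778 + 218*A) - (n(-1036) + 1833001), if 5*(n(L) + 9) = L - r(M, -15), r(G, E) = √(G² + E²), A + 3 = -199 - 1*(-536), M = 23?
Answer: -8795974/5 + √754/5 ≈ -1.7592e+6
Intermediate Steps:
A = 334 (A = -3 + (-199 - 1*(-536)) = -3 + (-199 + 536) = -3 + 337 = 334)
r(G, E) = √(E² + G²)
n(L) = -9 - √754/5 + L/5 (n(L) = -9 + (L - √((-15)² + 23²))/5 = -9 + (L - √(225 + 529))/5 = -9 + (L - √754)/5 = -9 + (-√754/5 + L/5) = -9 - √754/5 + L/5)
(778 + 218*A) - (n(-1036) + 1833001) = (778 + 218*334) - ((-9 - √754/5 + (⅕)*(-1036)) + 1833001) = (778 + 72812) - ((-9 - √754/5 - 1036/5) + 1833001) = 73590 - ((-1081/5 - √754/5) + 1833001) = 73590 - (9163924/5 - √754/5) = 73590 + (-9163924/5 + √754/5) = -8795974/5 + √754/5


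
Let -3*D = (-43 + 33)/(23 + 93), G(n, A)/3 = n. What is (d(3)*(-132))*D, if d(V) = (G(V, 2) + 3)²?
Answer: -15840/29 ≈ -546.21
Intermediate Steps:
G(n, A) = 3*n
d(V) = (3 + 3*V)² (d(V) = (3*V + 3)² = (3 + 3*V)²)
D = 5/174 (D = -(-43 + 33)/(3*(23 + 93)) = -(-10)/(3*116) = -⅓*(-5/58) = 5/174 ≈ 0.028736)
(d(3)*(-132))*D = ((9*(1 + 3)²)*(-132))*(5/174) = ((9*4²)*(-132))*(5/174) = ((9*16)*(-132))*(5/174) = (144*(-132))*(5/174) = -19008*5/174 = -15840/29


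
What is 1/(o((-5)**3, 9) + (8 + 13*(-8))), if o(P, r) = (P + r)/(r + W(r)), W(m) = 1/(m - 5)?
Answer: -37/4016 ≈ -0.0092131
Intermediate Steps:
W(m) = 1/(-5 + m)
o(P, r) = (P + r)/(r + 1/(-5 + r))
1/(o((-5)**3, 9) + (8 + 13*(-8))) = 1/((-5 + 9)*((-5)**3 + 9)/(1 + 9*(-5 + 9)) + (8 + 13*(-8))) = 1/(4*(-125 + 9)/(1 + 9*4) + (8 - 104)) = 1/(4*(-116)/(1 + 36) - 96) = 1/(4*(-116)/37 - 96) = 1/((1/37)*4*(-116) - 96) = 1/(-464/37 - 96) = 1/(-4016/37) = -37/4016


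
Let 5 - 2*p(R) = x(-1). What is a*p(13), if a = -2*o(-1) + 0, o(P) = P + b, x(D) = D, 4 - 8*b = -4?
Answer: 0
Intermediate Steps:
b = 1 (b = 1/2 - 1/8*(-4) = 1/2 + 1/2 = 1)
o(P) = 1 + P (o(P) = P + 1 = 1 + P)
p(R) = 3 (p(R) = 5/2 - 1/2*(-1) = 5/2 + 1/2 = 3)
a = 0 (a = -2*(1 - 1) + 0 = -2*0 + 0 = 0 + 0 = 0)
a*p(13) = 0*3 = 0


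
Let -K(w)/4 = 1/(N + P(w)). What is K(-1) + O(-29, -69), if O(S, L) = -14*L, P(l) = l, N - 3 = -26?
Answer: 5797/6 ≈ 966.17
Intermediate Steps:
N = -23 (N = 3 - 26 = -23)
K(w) = -4/(-23 + w)
K(-1) + O(-29, -69) = -4/(-23 - 1) - 14*(-69) = -4/(-24) + 966 = -4*(-1/24) + 966 = ⅙ + 966 = 5797/6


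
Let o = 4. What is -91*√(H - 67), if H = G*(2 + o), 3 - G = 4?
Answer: -91*I*√73 ≈ -777.5*I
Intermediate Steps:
G = -1 (G = 3 - 1*4 = 3 - 4 = -1)
H = -6 (H = -(2 + 4) = -1*6 = -6)
-91*√(H - 67) = -91*√(-6 - 67) = -91*I*√73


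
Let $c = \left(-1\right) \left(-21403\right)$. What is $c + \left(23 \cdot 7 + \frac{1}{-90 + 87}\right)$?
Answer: $\frac{64691}{3} \approx 21564.0$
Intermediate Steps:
$c = 21403$
$c + \left(23 \cdot 7 + \frac{1}{-90 + 87}\right) = 21403 + \left(23 \cdot 7 + \frac{1}{-90 + 87}\right) = 21403 + \left(161 + \frac{1}{-3}\right) = 21403 + \left(161 - \frac{1}{3}\right) = 21403 + \frac{482}{3} = \frac{64691}{3}$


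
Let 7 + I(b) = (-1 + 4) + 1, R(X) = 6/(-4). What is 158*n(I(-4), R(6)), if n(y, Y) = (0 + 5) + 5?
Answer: 1580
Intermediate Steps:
R(X) = -3/2 (R(X) = 6*(-¼) = -3/2)
I(b) = -3 (I(b) = -7 + ((-1 + 4) + 1) = -7 + (3 + 1) = -7 + 4 = -3)
n(y, Y) = 10 (n(y, Y) = 5 + 5 = 10)
158*n(I(-4), R(6)) = 158*10 = 1580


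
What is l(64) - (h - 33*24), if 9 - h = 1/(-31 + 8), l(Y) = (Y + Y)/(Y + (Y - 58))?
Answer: 631752/805 ≈ 784.79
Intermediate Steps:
l(Y) = 2*Y/(-58 + 2*Y) (l(Y) = (2*Y)/(Y + (-58 + Y)) = (2*Y)/(-58 + 2*Y) = 2*Y/(-58 + 2*Y))
h = 208/23 (h = 9 - 1/(-31 + 8) = 9 - 1/(-23) = 9 - 1*(-1/23) = 9 + 1/23 = 208/23 ≈ 9.0435)
l(64) - (h - 33*24) = 64/(-29 + 64) - (208/23 - 33*24) = 64/35 - (208/23 - 792) = 64*(1/35) - 1*(-18008/23) = 64/35 + 18008/23 = 631752/805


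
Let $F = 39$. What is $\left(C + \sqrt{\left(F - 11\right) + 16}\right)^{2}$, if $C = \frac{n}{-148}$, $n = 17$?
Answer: $\frac{964065}{21904} - \frac{17 \sqrt{11}}{37} \approx 42.489$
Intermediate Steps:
$C = - \frac{17}{148}$ ($C = \frac{17}{-148} = 17 \left(- \frac{1}{148}\right) = - \frac{17}{148} \approx -0.11486$)
$\left(C + \sqrt{\left(F - 11\right) + 16}\right)^{2} = \left(- \frac{17}{148} + \sqrt{\left(39 - 11\right) + 16}\right)^{2} = \left(- \frac{17}{148} + \sqrt{28 + 16}\right)^{2} = \left(- \frac{17}{148} + \sqrt{44}\right)^{2} = \left(- \frac{17}{148} + 2 \sqrt{11}\right)^{2}$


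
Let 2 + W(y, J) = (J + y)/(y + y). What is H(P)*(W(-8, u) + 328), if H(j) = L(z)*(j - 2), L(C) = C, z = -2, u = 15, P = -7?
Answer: 46881/8 ≈ 5860.1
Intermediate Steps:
W(y, J) = -2 + (J + y)/(2*y) (W(y, J) = -2 + (J + y)/(y + y) = -2 + (J + y)/((2*y)) = -2 + (J + y)*(1/(2*y)) = -2 + (J + y)/(2*y))
H(j) = 4 - 2*j (H(j) = -2*(j - 2) = -2*(-2 + j) = 4 - 2*j)
H(P)*(W(-8, u) + 328) = (4 - 2*(-7))*((1/2)*(15 - 3*(-8))/(-8) + 328) = (4 + 14)*((1/2)*(-1/8)*(15 + 24) + 328) = 18*((1/2)*(-1/8)*39 + 328) = 18*(-39/16 + 328) = 18*(5209/16) = 46881/8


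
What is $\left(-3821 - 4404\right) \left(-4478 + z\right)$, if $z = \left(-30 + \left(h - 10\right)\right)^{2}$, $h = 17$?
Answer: $32480525$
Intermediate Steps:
$z = 529$ ($z = \left(-30 + \left(17 - 10\right)\right)^{2} = \left(-30 + 7\right)^{2} = \left(-23\right)^{2} = 529$)
$\left(-3821 - 4404\right) \left(-4478 + z\right) = \left(-3821 - 4404\right) \left(-4478 + 529\right) = \left(-8225\right) \left(-3949\right) = 32480525$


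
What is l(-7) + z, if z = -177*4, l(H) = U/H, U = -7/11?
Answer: -7787/11 ≈ -707.91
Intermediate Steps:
U = -7/11 (U = -7*1/11 = -7/11 ≈ -0.63636)
l(H) = -7/(11*H)
z = -708
l(-7) + z = -7/11/(-7) - 708 = -7/11*(-1/7) - 708 = 1/11 - 708 = -7787/11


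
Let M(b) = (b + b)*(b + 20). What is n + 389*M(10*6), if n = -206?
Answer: 3734194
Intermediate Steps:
M(b) = 2*b*(20 + b) (M(b) = (2*b)*(20 + b) = 2*b*(20 + b))
n + 389*M(10*6) = -206 + 389*(2*(10*6)*(20 + 10*6)) = -206 + 389*(2*60*(20 + 60)) = -206 + 389*(2*60*80) = -206 + 389*9600 = -206 + 3734400 = 3734194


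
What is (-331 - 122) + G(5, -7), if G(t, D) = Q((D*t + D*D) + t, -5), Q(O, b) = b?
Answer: -458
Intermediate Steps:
G(t, D) = -5
(-331 - 122) + G(5, -7) = (-331 - 122) - 5 = -453 - 5 = -458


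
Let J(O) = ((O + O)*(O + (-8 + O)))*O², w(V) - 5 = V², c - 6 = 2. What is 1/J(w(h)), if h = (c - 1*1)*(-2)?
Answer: 1/6399033588 ≈ 1.5627e-10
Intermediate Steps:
c = 8 (c = 6 + 2 = 8)
h = -14 (h = (8 - 1*1)*(-2) = (8 - 1)*(-2) = 7*(-2) = -14)
w(V) = 5 + V²
J(O) = 2*O³*(-8 + 2*O) (J(O) = ((2*O)*(-8 + 2*O))*O² = (2*O*(-8 + 2*O))*O² = 2*O³*(-8 + 2*O))
1/J(w(h)) = 1/(4*(5 + (-14)²)³*(-4 + (5 + (-14)²))) = 1/(4*(5 + 196)³*(-4 + (5 + 196))) = 1/(4*201³*(-4 + 201)) = 1/(4*8120601*197) = 1/6399033588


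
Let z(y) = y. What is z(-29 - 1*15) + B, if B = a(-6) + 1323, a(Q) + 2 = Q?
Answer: 1271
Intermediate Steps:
a(Q) = -2 + Q
B = 1315 (B = (-2 - 6) + 1323 = -8 + 1323 = 1315)
z(-29 - 1*15) + B = (-29 - 1*15) + 1315 = (-29 - 15) + 1315 = -44 + 1315 = 1271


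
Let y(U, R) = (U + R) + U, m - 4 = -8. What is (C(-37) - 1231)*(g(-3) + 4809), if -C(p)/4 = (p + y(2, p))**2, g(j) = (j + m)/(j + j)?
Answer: -601203491/6 ≈ -1.0020e+8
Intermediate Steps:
m = -4 (m = 4 - 8 = -4)
g(j) = (-4 + j)/(2*j) (g(j) = (j - 4)/(j + j) = (-4 + j)/((2*j)) = (-4 + j)*(1/(2*j)) = (-4 + j)/(2*j))
y(U, R) = R + 2*U (y(U, R) = (R + U) + U = R + 2*U)
C(p) = -4*(4 + 2*p)**2 (C(p) = -4*(p + (p + 2*2))**2 = -4*(p + (p + 4))**2 = -4*(p + (4 + p))**2 = -4*(4 + 2*p)**2)
(C(-37) - 1231)*(g(-3) + 4809) = (-16*(2 - 37)**2 - 1231)*((1/2)*(-4 - 3)/(-3) + 4809) = (-16*(-35)**2 - 1231)*((1/2)*(-1/3)*(-7) + 4809) = (-16*1225 - 1231)*(7/6 + 4809) = (-19600 - 1231)*(28861/6) = -20831*28861/6 = -601203491/6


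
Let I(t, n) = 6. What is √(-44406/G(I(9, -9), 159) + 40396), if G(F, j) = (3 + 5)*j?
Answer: √453497203/106 ≈ 200.90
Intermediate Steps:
G(F, j) = 8*j
√(-44406/G(I(9, -9), 159) + 40396) = √(-44406/(8*159) + 40396) = √(-44406/1272 + 40396) = √(-44406*1/1272 + 40396) = √(-7401/212 + 40396) = √(8556551/212) = √453497203/106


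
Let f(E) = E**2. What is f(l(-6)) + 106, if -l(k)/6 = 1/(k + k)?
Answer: 425/4 ≈ 106.25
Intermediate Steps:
l(k) = -3/k (l(k) = -6/(k + k) = -6*1/(2*k) = -3/k)
f(l(-6)) + 106 = (-3/(-6))**2 + 106 = (-3*(-1/6))**2 + 106 = (1/2)**2 + 106 = 1/4 + 106 = 425/4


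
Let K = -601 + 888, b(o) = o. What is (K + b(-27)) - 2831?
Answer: -2571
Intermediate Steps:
K = 287
(K + b(-27)) - 2831 = (287 - 27) - 2831 = 260 - 2831 = -2571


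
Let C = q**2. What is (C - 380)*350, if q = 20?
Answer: 7000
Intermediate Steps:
C = 400 (C = 20**2 = 400)
(C - 380)*350 = (400 - 380)*350 = 20*350 = 7000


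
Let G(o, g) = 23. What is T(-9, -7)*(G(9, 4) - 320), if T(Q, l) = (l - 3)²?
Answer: -29700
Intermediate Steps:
T(Q, l) = (-3 + l)²
T(-9, -7)*(G(9, 4) - 320) = (-3 - 7)²*(23 - 320) = (-10)²*(-297) = 100*(-297) = -29700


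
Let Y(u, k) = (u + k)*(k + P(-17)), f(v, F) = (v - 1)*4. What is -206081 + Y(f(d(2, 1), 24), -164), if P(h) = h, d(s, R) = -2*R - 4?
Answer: -171329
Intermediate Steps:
d(s, R) = -4 - 2*R
f(v, F) = -4 + 4*v (f(v, F) = (-1 + v)*4 = -4 + 4*v)
Y(u, k) = (-17 + k)*(k + u) (Y(u, k) = (u + k)*(k - 17) = (k + u)*(-17 + k) = (-17 + k)*(k + u))
-206081 + Y(f(d(2, 1), 24), -164) = -206081 + ((-164)² - 17*(-164) - 17*(-4 + 4*(-4 - 2*1)) - 164*(-4 + 4*(-4 - 2*1))) = -206081 + (26896 + 2788 - 17*(-4 + 4*(-4 - 2)) - 164*(-4 + 4*(-4 - 2))) = -206081 + (26896 + 2788 - 17*(-4 + 4*(-6)) - 164*(-4 + 4*(-6))) = -206081 + (26896 + 2788 - 17*(-4 - 24) - 164*(-4 - 24)) = -206081 + (26896 + 2788 - 17*(-28) - 164*(-28)) = -206081 + (26896 + 2788 + 476 + 4592) = -206081 + 34752 = -171329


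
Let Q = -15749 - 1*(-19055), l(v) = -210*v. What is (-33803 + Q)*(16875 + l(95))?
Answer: 93778275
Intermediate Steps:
Q = 3306 (Q = -15749 + 19055 = 3306)
(-33803 + Q)*(16875 + l(95)) = (-33803 + 3306)*(16875 - 210*95) = -30497*(16875 - 19950) = -30497*(-3075) = 93778275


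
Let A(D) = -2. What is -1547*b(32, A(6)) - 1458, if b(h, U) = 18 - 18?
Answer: -1458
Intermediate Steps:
b(h, U) = 0
-1547*b(32, A(6)) - 1458 = -1547*0 - 1458 = 0 - 1458 = -1458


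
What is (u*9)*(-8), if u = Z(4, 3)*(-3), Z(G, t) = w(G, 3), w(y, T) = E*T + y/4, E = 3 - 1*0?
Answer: 2160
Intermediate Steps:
E = 3 (E = 3 + 0 = 3)
w(y, T) = 3*T + y/4
Z(G, t) = 9 + G/4 (Z(G, t) = 3*3 + G/4 = 9 + G/4)
u = -30 (u = (9 + (¼)*4)*(-3) = (9 + 1)*(-3) = 10*(-3) = -30)
(u*9)*(-8) = -30*9*(-8) = -270*(-8) = 2160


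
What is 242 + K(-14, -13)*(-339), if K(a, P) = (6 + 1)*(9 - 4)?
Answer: -11623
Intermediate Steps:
K(a, P) = 35 (K(a, P) = 7*5 = 35)
242 + K(-14, -13)*(-339) = 242 + 35*(-339) = 242 - 11865 = -11623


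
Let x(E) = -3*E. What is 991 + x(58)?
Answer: 817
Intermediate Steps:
991 + x(58) = 991 - 3*58 = 991 - 174 = 817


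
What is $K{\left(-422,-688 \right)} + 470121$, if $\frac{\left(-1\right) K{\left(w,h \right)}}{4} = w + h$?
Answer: $474561$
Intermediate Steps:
$K{\left(w,h \right)} = - 4 h - 4 w$ ($K{\left(w,h \right)} = - 4 \left(w + h\right) = - 4 \left(h + w\right) = - 4 h - 4 w$)
$K{\left(-422,-688 \right)} + 470121 = \left(\left(-4\right) \left(-688\right) - -1688\right) + 470121 = \left(2752 + 1688\right) + 470121 = 4440 + 470121 = 474561$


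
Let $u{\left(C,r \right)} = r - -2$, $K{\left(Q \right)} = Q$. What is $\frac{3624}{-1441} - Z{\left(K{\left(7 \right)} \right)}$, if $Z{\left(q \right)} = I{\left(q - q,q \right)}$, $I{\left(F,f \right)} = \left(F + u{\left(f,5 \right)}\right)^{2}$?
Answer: $- \frac{74233}{1441} \approx -51.515$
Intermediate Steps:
$u{\left(C,r \right)} = 2 + r$ ($u{\left(C,r \right)} = r + 2 = 2 + r$)
$I{\left(F,f \right)} = \left(7 + F\right)^{2}$ ($I{\left(F,f \right)} = \left(F + \left(2 + 5\right)\right)^{2} = \left(F + 7\right)^{2} = \left(7 + F\right)^{2}$)
$Z{\left(q \right)} = 49$ ($Z{\left(q \right)} = \left(7 + \left(q - q\right)\right)^{2} = \left(7 + 0\right)^{2} = 7^{2} = 49$)
$\frac{3624}{-1441} - Z{\left(K{\left(7 \right)} \right)} = \frac{3624}{-1441} - 49 = 3624 \left(- \frac{1}{1441}\right) - 49 = - \frac{3624}{1441} - 49 = - \frac{74233}{1441}$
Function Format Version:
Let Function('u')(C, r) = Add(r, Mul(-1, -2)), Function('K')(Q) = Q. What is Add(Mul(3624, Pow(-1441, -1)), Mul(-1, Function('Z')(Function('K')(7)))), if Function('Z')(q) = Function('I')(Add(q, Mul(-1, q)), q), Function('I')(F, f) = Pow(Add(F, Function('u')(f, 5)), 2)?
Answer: Rational(-74233, 1441) ≈ -51.515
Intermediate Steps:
Function('u')(C, r) = Add(2, r) (Function('u')(C, r) = Add(r, 2) = Add(2, r))
Function('I')(F, f) = Pow(Add(7, F), 2) (Function('I')(F, f) = Pow(Add(F, Add(2, 5)), 2) = Pow(Add(F, 7), 2) = Pow(Add(7, F), 2))
Function('Z')(q) = 49 (Function('Z')(q) = Pow(Add(7, Add(q, Mul(-1, q))), 2) = Pow(Add(7, 0), 2) = Pow(7, 2) = 49)
Add(Mul(3624, Pow(-1441, -1)), Mul(-1, Function('Z')(Function('K')(7)))) = Add(Mul(3624, Pow(-1441, -1)), Mul(-1, 49)) = Add(Mul(3624, Rational(-1, 1441)), -49) = Add(Rational(-3624, 1441), -49) = Rational(-74233, 1441)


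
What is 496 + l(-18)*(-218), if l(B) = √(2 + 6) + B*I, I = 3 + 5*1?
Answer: 31888 - 436*√2 ≈ 31271.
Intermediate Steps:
I = 8 (I = 3 + 5 = 8)
l(B) = 2*√2 + 8*B (l(B) = √(2 + 6) + B*8 = √8 + 8*B = 2*√2 + 8*B)
496 + l(-18)*(-218) = 496 + (2*√2 + 8*(-18))*(-218) = 496 + (2*√2 - 144)*(-218) = 496 + (-144 + 2*√2)*(-218) = 496 + (31392 - 436*√2) = 31888 - 436*√2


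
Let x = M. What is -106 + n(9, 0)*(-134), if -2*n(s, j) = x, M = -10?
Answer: -776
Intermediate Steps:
x = -10
n(s, j) = 5 (n(s, j) = -½*(-10) = 5)
-106 + n(9, 0)*(-134) = -106 + 5*(-134) = -106 - 670 = -776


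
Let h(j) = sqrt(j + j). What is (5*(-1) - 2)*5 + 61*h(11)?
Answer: -35 + 61*sqrt(22) ≈ 251.12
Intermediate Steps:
h(j) = sqrt(2)*sqrt(j) (h(j) = sqrt(2*j) = sqrt(2)*sqrt(j))
(5*(-1) - 2)*5 + 61*h(11) = (5*(-1) - 2)*5 + 61*(sqrt(2)*sqrt(11)) = (-5 - 2)*5 + 61*sqrt(22) = -7*5 + 61*sqrt(22) = -35 + 61*sqrt(22)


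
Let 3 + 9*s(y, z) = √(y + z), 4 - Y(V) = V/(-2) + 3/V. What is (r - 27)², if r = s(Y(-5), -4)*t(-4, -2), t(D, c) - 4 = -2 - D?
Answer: (435 - I*√190)²/225 ≈ 840.16 - 53.298*I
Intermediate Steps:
t(D, c) = 2 - D (t(D, c) = 4 + (-2 - D) = 2 - D)
Y(V) = 4 + V/2 - 3/V (Y(V) = 4 - (V/(-2) + 3/V) = 4 - (V*(-½) + 3/V) = 4 - (-V/2 + 3/V) = 4 - (3/V - V/2) = 4 + (V/2 - 3/V) = 4 + V/2 - 3/V)
s(y, z) = -⅓ + √(y + z)/9
r = -2 + I*√190/15 (r = (-⅓ + √((4 + (½)*(-5) - 3/(-5)) - 4)/9)*(2 - 1*(-4)) = (-⅓ + √((4 - 5/2 - 3*(-⅕)) - 4)/9)*(2 + 4) = (-⅓ + √((4 - 5/2 + ⅗) - 4)/9)*6 = (-⅓ + √(21/10 - 4)/9)*6 = (-⅓ + √(-19/10)/9)*6 = (-⅓ + (I*√190/10)/9)*6 = (-⅓ + I*√190/90)*6 = -2 + I*√190/15 ≈ -2.0 + 0.91894*I)
(r - 27)² = ((-2 + I*√190/15) - 27)² = (-29 + I*√190/15)²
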